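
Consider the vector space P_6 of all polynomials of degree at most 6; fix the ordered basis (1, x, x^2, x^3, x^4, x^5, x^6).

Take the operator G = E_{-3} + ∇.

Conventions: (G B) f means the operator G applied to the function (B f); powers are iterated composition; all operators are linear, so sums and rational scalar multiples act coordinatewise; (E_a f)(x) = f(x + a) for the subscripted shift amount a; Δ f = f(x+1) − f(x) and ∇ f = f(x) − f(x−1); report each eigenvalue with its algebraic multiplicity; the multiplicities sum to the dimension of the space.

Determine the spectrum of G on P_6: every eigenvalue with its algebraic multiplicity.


λ = 1 (multiplicity 7)

image of 1: 1
image of x: x - 2
image of x^2: x^2 - 4x + 8
image of x^3: x^3 - 6x^2 + 24x - 26
image of x^4: x^4 - 8x^3 + 48x^2 - 104x + 80
image of x^5: x^5 - 10x^4 + 80x^3 - 260x^2 + 400x - 242
image of x^6: x^6 - 12x^5 + 120x^4 - 520x^3 + 1200x^2 - 1452x + 728
the matrix is upper triangular; its diagonal is (1, 1, 1, 1, 1, 1, 1)
for a triangular matrix the eigenvalues are the diagonal entries, with algebraic multiplicity their repetition count


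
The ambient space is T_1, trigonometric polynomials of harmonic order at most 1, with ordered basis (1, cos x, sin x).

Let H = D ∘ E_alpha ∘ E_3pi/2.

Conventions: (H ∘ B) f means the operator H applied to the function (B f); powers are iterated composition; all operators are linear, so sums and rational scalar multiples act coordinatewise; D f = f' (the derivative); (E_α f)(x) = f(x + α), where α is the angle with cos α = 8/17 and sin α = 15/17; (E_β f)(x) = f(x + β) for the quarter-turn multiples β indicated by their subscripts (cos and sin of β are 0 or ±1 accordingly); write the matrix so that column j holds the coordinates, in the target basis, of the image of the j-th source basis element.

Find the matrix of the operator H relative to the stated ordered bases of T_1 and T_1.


image of 1: 0
image of cos x: (8/17)cos x - (15/17)sin x
image of sin x: (15/17)cos x + (8/17)sin x
each image's coordinates form column j of the matrix

the matrix is [[0, 0, 0]; [0, 8/17, 15/17]; [0, -15/17, 8/17]] (rows listed top to bottom)


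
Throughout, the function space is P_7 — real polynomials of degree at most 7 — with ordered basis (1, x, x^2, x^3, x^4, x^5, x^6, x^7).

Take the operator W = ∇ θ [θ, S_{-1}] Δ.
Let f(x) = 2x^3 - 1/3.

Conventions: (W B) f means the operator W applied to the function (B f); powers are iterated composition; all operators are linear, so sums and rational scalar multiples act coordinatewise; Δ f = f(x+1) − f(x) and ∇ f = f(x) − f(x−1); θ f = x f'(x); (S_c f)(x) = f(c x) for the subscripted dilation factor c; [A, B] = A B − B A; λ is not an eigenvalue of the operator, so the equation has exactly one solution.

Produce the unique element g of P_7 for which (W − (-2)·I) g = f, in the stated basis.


write g with unknown coordinates in the stated basis and equate coefficients in (W − (-2)·I) g = f
solving from the highest basis element down gives g = x^3 - 1/6
check: W g = 0
so W g − (-2)·g = 2x^3 - 1/3 = f ✓

the image equals g(x) = x^3 - 1/6


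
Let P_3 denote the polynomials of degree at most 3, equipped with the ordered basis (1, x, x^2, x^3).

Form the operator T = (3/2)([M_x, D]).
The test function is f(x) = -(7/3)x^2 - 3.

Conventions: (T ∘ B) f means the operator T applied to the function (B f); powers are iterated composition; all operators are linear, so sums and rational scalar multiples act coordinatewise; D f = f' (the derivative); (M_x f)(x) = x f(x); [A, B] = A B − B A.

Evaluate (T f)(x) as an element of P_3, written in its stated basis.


the image equals g(x) = (7/2)x^2 + 9/2

D f = -(14/3)x
M_x D f = -(14/3)x^2
M_x f = -(7/3)x^3 - 3x
D M_x f = -7x^2 - 3
[M_x, D] f = (7/3)x^2 + 3
((3/2)([M_x, D])) f = (7/2)x^2 + 9/2


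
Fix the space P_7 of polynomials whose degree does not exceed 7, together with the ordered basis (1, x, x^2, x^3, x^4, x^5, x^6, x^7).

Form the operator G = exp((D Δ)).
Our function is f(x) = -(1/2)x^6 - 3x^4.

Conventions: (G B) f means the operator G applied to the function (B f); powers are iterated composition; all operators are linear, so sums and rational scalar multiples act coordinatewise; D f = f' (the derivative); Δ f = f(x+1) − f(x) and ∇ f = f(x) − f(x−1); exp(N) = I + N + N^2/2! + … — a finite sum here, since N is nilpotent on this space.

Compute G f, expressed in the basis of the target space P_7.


order-1 term: -15x^4 - 30x^3 - 66x^2 - 51x - 15
order-2 term: -90x^2 - 180x - 141
order-3 term: -60
the series for exp((D Δ)) f terminates at order 3
exp((D Δ)) f = -(1/2)x^6 - 18x^4 - 30x^3 - 156x^2 - 231x - 216

the image equals g(x) = -(1/2)x^6 - 18x^4 - 30x^3 - 156x^2 - 231x - 216


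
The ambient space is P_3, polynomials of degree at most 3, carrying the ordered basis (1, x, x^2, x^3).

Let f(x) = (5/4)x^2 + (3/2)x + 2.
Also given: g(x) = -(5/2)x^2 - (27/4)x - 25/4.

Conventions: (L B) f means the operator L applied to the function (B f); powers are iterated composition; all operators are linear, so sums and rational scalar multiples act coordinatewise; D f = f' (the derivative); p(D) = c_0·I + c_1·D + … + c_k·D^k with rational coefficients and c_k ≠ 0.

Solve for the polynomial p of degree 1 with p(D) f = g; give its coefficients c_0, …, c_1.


D^0 f = (5/4)x^2 + (3/2)x + 2
D^1 f = (5/2)x + 3/2
matching coefficients of g against c_0 f + c_1 Df + … from the top degree down determines the c_i
solution: c_0 = -2, c_1 = -3/2

c_0 = -2, c_1 = -3/2


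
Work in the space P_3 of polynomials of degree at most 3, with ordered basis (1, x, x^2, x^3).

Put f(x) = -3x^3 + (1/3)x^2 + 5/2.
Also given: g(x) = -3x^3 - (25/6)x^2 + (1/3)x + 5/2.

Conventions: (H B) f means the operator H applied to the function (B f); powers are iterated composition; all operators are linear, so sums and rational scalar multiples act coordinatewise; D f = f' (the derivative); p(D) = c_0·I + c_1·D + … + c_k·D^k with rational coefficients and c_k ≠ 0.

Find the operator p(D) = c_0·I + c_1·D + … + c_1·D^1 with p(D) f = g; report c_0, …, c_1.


c_0 = 1, c_1 = 1/2

D^0 f = -3x^3 + (1/3)x^2 + 5/2
D^1 f = -9x^2 + (2/3)x
matching coefficients of g against c_0 f + c_1 Df + … from the top degree down determines the c_i
solution: c_0 = 1, c_1 = 1/2


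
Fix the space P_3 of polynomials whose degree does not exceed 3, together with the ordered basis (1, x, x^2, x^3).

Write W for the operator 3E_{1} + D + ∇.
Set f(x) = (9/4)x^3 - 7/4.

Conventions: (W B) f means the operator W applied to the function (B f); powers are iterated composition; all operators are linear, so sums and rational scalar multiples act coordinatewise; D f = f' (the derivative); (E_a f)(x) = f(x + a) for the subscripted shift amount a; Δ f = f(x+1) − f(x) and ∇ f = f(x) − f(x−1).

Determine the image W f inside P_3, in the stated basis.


g(x) = (27/4)x^3 + (135/4)x^2 + (27/2)x + 15/4

E_{1} f = (9/4)x^3 + (27/4)x^2 + (27/4)x + 1/2
(3E_{1}) f = (27/4)x^3 + (81/4)x^2 + (81/4)x + 3/2
D f = (27/4)x^2
∇ f = (27/4)x^2 - (27/4)x + 9/4
(3E_{1} + D + ∇) f = (27/4)x^3 + (135/4)x^2 + (27/2)x + 15/4


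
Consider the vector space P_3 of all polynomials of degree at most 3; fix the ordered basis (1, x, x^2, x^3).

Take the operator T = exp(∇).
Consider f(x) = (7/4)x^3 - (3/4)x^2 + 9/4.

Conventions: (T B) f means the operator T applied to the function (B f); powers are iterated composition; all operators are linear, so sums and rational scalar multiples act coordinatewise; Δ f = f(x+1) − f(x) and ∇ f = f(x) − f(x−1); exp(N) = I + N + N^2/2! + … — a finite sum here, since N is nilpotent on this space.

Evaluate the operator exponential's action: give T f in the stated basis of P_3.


the image equals g(x) = (7/4)x^3 + (9/2)x^2 - (3/2)x + 1/2

order-1 term: (21/4)x^2 - (27/4)x + 5/2
order-2 term: (21/4)x - 6
order-3 term: 7/4
the series for exp(∇) f terminates at order 3
exp(∇) f = (7/4)x^3 + (9/2)x^2 - (3/2)x + 1/2


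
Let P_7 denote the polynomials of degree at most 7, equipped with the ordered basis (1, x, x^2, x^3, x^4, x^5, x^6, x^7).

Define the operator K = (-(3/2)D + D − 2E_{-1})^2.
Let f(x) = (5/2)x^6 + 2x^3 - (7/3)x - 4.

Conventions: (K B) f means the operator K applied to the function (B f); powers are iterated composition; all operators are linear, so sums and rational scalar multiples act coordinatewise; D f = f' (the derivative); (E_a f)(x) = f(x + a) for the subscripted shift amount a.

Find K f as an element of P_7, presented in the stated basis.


D f = 15x^5 + 6x^2 - 7/3
(-(3/2)D) f = -(45/2)x^5 - 9x^2 + 7/2
D f = 15x^5 + 6x^2 - 7/3
E_{-1} f = (5/2)x^6 - 15x^5 + (75/2)x^4 - 48x^3 + (63/2)x^2 - (34/3)x - 7/6
(-2E_{-1}) f = -5x^6 + 30x^5 - 75x^4 + 96x^3 - 63x^2 + (68/3)x + 7/3
(-(3/2)D + D − 2E_{-1}) f = -5x^6 + (45/2)x^5 - 75x^4 + 96x^3 - 66x^2 + (68/3)x + 7/2
D (-(3/2)D + D − 2E_{-1}) f = -30x^5 + (225/2)x^4 - 300x^3 + 288x^2 - 132x + 68/3
(-(3/2)D) (-(3/2)D + D − 2E_{-1}) f = 45x^5 - (675/4)x^4 + 450x^3 - 432x^2 + 198x - 34
D (-(3/2)D + D − 2E_{-1}) f = -30x^5 + (225/2)x^4 - 300x^3 + 288x^2 - 132x + 68/3
E_{-1} (-(3/2)D + D − 2E_{-1}) f = -5x^6 + (105/2)x^5 - (525/2)x^4 + 721x^3 - 1104x^2 + (5311/6)x - 851/3
(-2E_{-1}) (-(3/2)D + D − 2E_{-1}) f = 10x^6 - 105x^5 + 525x^4 - 1442x^3 + 2208x^2 - (5311/3)x + 1702/3
(-(3/2)D + D − 2E_{-1}) (-(3/2)D + D − 2E_{-1}) f = 10x^6 - 90x^5 + (1875/4)x^4 - 1292x^3 + 2064x^2 - (5113/3)x + 556

g(x) = 10x^6 - 90x^5 + (1875/4)x^4 - 1292x^3 + 2064x^2 - (5113/3)x + 556


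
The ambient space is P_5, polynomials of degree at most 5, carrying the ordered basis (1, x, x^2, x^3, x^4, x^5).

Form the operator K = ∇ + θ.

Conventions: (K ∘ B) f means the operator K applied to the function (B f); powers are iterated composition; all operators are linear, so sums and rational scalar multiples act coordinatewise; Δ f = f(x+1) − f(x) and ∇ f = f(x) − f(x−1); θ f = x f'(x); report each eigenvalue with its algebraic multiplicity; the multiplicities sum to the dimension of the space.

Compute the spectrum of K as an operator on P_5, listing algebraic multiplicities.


λ = 0 (multiplicity 1), λ = 1 (multiplicity 1), λ = 2 (multiplicity 1), λ = 3 (multiplicity 1), λ = 4 (multiplicity 1), λ = 5 (multiplicity 1)

image of 1: 0
image of x: x + 1
image of x^2: 2x^2 + 2x - 1
image of x^3: 3x^3 + 3x^2 - 3x + 1
image of x^4: 4x^4 + 4x^3 - 6x^2 + 4x - 1
image of x^5: 5x^5 + 5x^4 - 10x^3 + 10x^2 - 5x + 1
the matrix is upper triangular; its diagonal is (0, 1, 2, 3, 4, 5)
for a triangular matrix the eigenvalues are the diagonal entries, with algebraic multiplicity their repetition count


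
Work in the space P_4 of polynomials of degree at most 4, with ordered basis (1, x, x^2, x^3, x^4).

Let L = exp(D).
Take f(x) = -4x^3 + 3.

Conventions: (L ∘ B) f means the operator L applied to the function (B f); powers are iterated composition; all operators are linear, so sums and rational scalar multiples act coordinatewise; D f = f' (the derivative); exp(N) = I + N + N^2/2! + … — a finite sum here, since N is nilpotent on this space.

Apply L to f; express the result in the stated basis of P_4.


the result is g(x) = -4x^3 - 12x^2 - 12x - 1

order-1 term: -12x^2
order-2 term: -12x
order-3 term: -4
the series for exp(D) f terminates at order 3
exp(D) f = -4x^3 - 12x^2 - 12x - 1


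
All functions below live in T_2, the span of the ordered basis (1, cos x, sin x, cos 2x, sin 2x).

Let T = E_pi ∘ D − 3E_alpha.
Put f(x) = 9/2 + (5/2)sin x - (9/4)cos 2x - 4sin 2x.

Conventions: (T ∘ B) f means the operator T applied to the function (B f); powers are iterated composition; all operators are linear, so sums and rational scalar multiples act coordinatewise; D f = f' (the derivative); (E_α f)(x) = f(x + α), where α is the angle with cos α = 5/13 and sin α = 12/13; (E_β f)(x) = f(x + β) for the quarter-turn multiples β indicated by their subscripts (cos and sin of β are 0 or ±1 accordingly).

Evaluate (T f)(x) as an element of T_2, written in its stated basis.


g(x) = -27/2 - (245/26)cos x - (75/26)sin x - (2861/676)cos 2x - (2955/338)sin 2x

D f = (5/2)cos x - 8cos 2x + (9/2)sin 2x
E_pi D f = -(5/2)cos x - 8cos 2x + (9/2)sin 2x
E_alpha f = 9/2 + (30/13)cos x + (25/26)sin x - (849/676)cos 2x + (746/169)sin 2x
(-3E_alpha) f = -27/2 - (90/13)cos x - (75/26)sin x + (2547/676)cos 2x - (2238/169)sin 2x
(E_pi ∘ D − 3E_alpha) f = -27/2 - (245/26)cos x - (75/26)sin x - (2861/676)cos 2x - (2955/338)sin 2x


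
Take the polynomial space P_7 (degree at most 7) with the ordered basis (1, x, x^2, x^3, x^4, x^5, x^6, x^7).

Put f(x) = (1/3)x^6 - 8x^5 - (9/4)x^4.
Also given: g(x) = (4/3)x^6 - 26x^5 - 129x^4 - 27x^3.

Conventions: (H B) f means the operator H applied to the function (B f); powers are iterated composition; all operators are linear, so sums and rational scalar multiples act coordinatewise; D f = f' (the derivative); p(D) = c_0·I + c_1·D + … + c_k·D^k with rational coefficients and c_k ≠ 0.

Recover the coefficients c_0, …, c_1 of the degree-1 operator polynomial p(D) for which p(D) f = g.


D^0 f = (1/3)x^6 - 8x^5 - (9/4)x^4
D^1 f = 2x^5 - 40x^4 - 9x^3
matching coefficients of g against c_0 f + c_1 Df + … from the top degree down determines the c_i
solution: c_0 = 4, c_1 = 3

p(D) = 4·I + 3·D, i.e. c_0 = 4, c_1 = 3


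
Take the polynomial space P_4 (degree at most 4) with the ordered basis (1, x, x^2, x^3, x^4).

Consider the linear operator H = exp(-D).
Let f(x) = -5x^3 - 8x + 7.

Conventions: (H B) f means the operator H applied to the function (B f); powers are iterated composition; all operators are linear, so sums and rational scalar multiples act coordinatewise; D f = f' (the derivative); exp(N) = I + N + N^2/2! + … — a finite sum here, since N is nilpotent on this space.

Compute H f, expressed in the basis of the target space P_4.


the result is g(x) = -5x^3 + 15x^2 - 23x + 20

order-1 term: 15x^2 + 8
order-2 term: -15x
order-3 term: 5
the series for exp(-D) f terminates at order 3
exp(-D) f = -5x^3 + 15x^2 - 23x + 20


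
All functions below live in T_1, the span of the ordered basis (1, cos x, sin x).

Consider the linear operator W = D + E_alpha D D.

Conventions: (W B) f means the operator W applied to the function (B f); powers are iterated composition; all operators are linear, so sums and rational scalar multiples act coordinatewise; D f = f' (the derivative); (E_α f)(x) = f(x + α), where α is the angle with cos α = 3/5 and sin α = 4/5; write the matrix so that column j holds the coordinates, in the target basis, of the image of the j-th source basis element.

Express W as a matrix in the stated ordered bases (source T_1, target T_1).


the matrix is [[0, 0, 0]; [0, -3/5, 1/5]; [0, -1/5, -3/5]] (rows listed top to bottom)

image of 1: 0
image of cos x: -(3/5)cos x - (1/5)sin x
image of sin x: (1/5)cos x - (3/5)sin x
each image's coordinates form column j of the matrix


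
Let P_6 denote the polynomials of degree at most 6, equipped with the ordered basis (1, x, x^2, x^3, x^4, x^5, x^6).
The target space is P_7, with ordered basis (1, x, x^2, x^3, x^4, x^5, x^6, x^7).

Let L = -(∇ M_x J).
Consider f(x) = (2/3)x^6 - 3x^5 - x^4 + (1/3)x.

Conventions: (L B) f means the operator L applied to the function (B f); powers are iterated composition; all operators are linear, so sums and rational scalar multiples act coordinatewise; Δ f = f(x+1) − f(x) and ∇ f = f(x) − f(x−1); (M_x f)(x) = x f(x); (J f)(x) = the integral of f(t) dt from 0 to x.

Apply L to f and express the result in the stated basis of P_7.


g(x) = -(16/21)x^7 + (37/6)x^6 - (439/30)x^5 + (127/6)x^4 - (113/6)x^3 + (29/3)x^2 - (269/105)x + 8/35

J f = (2/21)x^7 - (1/2)x^6 - (1/5)x^5 + (1/6)x^2
M_x J f = (2/21)x^8 - (1/2)x^7 - (1/5)x^6 + (1/6)x^3
∇ M_x J f = (16/21)x^7 - (37/6)x^6 + (439/30)x^5 - (127/6)x^4 + (113/6)x^3 - (29/3)x^2 + (269/105)x - 8/35
(-(∇ M_x J)) f = -(16/21)x^7 + (37/6)x^6 - (439/30)x^5 + (127/6)x^4 - (113/6)x^3 + (29/3)x^2 - (269/105)x + 8/35


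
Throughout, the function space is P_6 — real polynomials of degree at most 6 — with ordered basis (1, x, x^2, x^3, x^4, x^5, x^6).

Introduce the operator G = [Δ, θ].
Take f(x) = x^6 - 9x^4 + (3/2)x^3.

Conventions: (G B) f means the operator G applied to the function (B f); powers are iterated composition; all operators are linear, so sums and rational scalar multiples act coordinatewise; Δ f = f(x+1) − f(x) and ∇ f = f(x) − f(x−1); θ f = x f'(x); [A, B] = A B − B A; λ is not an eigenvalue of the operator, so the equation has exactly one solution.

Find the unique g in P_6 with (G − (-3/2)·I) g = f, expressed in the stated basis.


write g with unknown coordinates in the stated basis and equate coefficients in (G − (-3/2)·I) g = f
solving from the highest basis element down gives g = (2/3)x^6 - (8/3)x^5 - (94/9)x^4 + (1019/27)x^3 + (938/27)x^2 - (7412/81)x - 6494/243
check: G g = 4x^5 + (20/3)x^4 - (496/9)x^3 - (469/9)x^2 + (3706/27)x + 3247/81
so G g − (-3/2)·g = x^6 - 9x^4 + (3/2)x^3 = f ✓

g(x) = (2/3)x^6 - (8/3)x^5 - (94/9)x^4 + (1019/27)x^3 + (938/27)x^2 - (7412/81)x - 6494/243


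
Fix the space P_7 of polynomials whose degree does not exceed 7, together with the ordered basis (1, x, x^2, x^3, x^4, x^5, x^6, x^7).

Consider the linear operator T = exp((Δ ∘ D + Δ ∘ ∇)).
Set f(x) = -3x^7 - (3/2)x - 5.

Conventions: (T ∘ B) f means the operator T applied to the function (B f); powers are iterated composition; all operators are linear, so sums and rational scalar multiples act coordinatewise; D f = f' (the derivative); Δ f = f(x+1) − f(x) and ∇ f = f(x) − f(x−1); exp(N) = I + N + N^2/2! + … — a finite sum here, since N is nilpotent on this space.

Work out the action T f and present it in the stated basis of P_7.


the result is g(x) = -3x^7 - 252x^5 - 315x^4 - 5670x^3 - 7875x^2 - (59559/2)x - 18296

order-1 term: -252x^5 - 315x^4 - 630x^3 - 315x^2 - 168x - 21
order-2 term: -5040x^3 - 7560x^2 - 9450x - 3150
order-3 term: -20160x - 15120
the series for exp((Δ ∘ D + Δ ∘ ∇)) f terminates at order 3
exp((Δ ∘ D + Δ ∘ ∇)) f = -3x^7 - 252x^5 - 315x^4 - 5670x^3 - 7875x^2 - (59559/2)x - 18296


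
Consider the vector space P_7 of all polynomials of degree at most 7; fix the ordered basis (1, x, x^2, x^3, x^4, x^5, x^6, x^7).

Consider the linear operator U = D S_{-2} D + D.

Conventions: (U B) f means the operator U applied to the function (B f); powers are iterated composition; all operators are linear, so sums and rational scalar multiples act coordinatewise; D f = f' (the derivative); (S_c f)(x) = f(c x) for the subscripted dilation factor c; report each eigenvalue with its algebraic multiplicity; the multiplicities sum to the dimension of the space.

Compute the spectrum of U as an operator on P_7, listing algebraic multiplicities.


λ = 0 (multiplicity 8)

image of 1: 0
image of x: 1
image of x^2: 2x - 4
image of x^3: 3x^2 + 24x
image of x^4: 4x^3 - 96x^2
image of x^5: 5x^4 + 320x^3
image of x^6: 6x^5 - 960x^4
image of x^7: 7x^6 + 2688x^5
the matrix is upper triangular; its diagonal is (0, 0, 0, 0, 0, 0, 0, 0)
for a triangular matrix the eigenvalues are the diagonal entries, with algebraic multiplicity their repetition count


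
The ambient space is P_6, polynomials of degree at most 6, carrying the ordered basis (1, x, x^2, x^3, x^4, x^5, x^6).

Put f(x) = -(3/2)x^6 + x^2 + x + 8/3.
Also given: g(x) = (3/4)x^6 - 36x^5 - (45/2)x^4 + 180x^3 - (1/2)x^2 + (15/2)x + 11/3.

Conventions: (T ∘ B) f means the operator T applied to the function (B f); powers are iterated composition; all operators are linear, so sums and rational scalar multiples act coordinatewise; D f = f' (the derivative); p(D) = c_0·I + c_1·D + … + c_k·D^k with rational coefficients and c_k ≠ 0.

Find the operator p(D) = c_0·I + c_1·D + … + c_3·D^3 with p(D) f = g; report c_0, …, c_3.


c_0 = -1/2, c_1 = 4, c_2 = 1/2, c_3 = -1

D^0 f = -(3/2)x^6 + x^2 + x + 8/3
D^1 f = -9x^5 + 2x + 1
D^2 f = -45x^4 + 2
D^3 f = -180x^3
matching coefficients of g against c_0 f + c_1 Df + … from the top degree down determines the c_i
solution: c_0 = -1/2, c_1 = 4, c_2 = 1/2, c_3 = -1


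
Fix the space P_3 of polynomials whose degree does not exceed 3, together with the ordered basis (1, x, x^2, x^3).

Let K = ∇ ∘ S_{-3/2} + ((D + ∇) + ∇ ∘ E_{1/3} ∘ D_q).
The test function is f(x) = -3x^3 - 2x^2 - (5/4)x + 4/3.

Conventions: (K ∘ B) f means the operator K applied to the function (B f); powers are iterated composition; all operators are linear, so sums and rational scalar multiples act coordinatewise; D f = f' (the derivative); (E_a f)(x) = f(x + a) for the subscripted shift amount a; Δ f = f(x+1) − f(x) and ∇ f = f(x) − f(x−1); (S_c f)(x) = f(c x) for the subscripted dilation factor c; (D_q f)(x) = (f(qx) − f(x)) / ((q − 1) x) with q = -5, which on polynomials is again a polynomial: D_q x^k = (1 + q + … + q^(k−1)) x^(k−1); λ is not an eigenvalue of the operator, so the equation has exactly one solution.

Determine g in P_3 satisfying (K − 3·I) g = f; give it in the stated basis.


the image equals g(x) = x^3 - (17/24)x^2 + (2129/144)x + 131/216

write g with unknown coordinates in the stated basis and equate coefficients in (K − 3·I) g = f
solving from the highest basis element down gives g = x^3 - (17/24)x^2 + (2129/144)x + 131/216
check: K g = -(33/8)x^2 + (2069/48)x + 227/72
so K g − 3·g = -3x^3 - 2x^2 - (5/4)x + 4/3 = f ✓


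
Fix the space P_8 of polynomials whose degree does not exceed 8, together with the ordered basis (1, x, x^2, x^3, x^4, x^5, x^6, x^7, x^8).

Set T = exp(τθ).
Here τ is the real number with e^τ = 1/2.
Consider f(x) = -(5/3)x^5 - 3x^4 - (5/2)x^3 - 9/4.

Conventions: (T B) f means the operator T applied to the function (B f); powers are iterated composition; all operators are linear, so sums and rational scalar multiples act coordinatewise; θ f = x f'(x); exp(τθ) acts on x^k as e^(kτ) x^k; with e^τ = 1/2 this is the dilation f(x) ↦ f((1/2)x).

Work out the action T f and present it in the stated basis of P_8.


the result is g(x) = -(5/96)x^5 - (3/16)x^4 - (5/16)x^3 - 9/4

exp(τθ) x^k = e^(kτ) x^k; with e^τ = 1/2 this sends x^k to (1/2)^k x^k
x^3 ↦ 1/8 x^3
x^4 ↦ 1/16 x^4
x^5 ↦ 1/32 x^5
applying this coordinatewise to f: exp(τθ) f = -(5/96)x^5 - (3/16)x^4 - (5/16)x^3 - 9/4


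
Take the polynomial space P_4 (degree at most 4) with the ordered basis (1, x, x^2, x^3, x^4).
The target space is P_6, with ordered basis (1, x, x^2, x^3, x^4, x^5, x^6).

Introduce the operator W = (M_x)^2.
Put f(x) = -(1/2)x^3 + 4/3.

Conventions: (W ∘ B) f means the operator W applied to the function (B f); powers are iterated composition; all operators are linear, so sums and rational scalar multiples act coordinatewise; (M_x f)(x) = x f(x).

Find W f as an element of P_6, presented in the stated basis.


M_x f = -(1/2)x^4 + (4/3)x
M_x M_x f = -(1/2)x^5 + (4/3)x^2

the image equals g(x) = -(1/2)x^5 + (4/3)x^2


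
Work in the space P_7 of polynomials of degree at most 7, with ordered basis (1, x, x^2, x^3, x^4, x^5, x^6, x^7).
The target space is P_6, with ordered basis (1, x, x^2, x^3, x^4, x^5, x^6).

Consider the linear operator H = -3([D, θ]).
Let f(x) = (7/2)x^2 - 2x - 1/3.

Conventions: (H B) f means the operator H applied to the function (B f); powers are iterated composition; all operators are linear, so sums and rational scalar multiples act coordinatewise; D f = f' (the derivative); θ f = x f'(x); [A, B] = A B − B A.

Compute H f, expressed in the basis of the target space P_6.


θ f = 7x^2 - 2x
D θ f = 14x - 2
D f = 7x - 2
θ D f = 7x
[D, θ] f = 7x - 2
(-3([D, θ])) f = -21x + 6

the image equals g(x) = -21x + 6


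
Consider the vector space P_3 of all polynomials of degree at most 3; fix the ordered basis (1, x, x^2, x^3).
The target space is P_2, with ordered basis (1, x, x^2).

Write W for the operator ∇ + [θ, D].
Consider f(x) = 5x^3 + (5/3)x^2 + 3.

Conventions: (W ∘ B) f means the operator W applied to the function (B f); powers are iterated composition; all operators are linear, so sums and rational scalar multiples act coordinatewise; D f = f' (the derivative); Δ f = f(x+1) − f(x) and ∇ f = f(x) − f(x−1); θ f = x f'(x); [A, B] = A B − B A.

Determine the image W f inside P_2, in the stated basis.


the result is g(x) = -15x + 10/3

∇ f = 15x^2 - (35/3)x + 10/3
D f = 15x^2 + (10/3)x
θ D f = 30x^2 + (10/3)x
θ f = 15x^3 + (10/3)x^2
D θ f = 45x^2 + (20/3)x
[θ, D] f = -15x^2 - (10/3)x
(∇ + [θ, D]) f = -15x + 10/3


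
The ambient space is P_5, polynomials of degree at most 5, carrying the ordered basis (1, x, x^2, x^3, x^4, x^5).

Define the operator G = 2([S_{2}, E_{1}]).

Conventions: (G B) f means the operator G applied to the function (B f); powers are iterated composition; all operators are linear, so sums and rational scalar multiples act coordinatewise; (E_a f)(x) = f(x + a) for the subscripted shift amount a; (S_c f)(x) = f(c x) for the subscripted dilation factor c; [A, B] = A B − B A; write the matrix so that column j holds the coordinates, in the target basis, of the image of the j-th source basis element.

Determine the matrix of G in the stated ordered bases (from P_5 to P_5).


the matrix is [[0, -2, -6, -14, -30, -62]; [0, 0, -8, -36, -112, -300]; [0, 0, 0, -24, -144, -560]; [0, 0, 0, 0, -64, -480]; [0, 0, 0, 0, 0, -160]; [0, 0, 0, 0, 0, 0]] (rows listed top to bottom)

image of 1: 0
image of x: -2
image of x^2: -8x - 6
image of x^3: -24x^2 - 36x - 14
image of x^4: -64x^3 - 144x^2 - 112x - 30
image of x^5: -160x^4 - 480x^3 - 560x^2 - 300x - 62
each image's coordinates form column j of the matrix


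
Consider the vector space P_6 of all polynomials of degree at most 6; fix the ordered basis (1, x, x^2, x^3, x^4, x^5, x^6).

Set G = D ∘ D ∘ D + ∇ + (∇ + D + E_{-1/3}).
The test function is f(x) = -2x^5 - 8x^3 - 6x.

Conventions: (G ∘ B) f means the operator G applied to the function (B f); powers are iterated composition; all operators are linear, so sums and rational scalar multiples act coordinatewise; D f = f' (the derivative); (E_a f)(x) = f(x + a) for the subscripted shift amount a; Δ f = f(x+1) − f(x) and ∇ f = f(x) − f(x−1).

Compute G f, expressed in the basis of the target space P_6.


the image equals g(x) = -2x^5 - (80/3)x^4 + (268/9)x^3 - (6028/27)x^2 + (4796/81)x - 20338/243

D f = -10x^4 - 24x^2 - 6
D D f = -40x^3 - 48x
D D D f = -120x^2 - 48
∇ f = -10x^4 + 20x^3 - 44x^2 + 34x - 16
∇ f = -10x^4 + 20x^3 - 44x^2 + 34x - 16
D f = -10x^4 - 24x^2 - 6
E_{-1/3} f = -2x^5 + (10/3)x^4 - (92/9)x^3 + (236/27)x^2 - (712/81)x + 560/243
(∇ + D + E_{-1/3}) f = -2x^5 - (50/3)x^4 + (88/9)x^3 - (1600/27)x^2 + (2042/81)x - 4786/243
(D ∘ D ∘ D + ∇ + (∇ + D + E_{-1/3})) f = -2x^5 - (80/3)x^4 + (268/9)x^3 - (6028/27)x^2 + (4796/81)x - 20338/243


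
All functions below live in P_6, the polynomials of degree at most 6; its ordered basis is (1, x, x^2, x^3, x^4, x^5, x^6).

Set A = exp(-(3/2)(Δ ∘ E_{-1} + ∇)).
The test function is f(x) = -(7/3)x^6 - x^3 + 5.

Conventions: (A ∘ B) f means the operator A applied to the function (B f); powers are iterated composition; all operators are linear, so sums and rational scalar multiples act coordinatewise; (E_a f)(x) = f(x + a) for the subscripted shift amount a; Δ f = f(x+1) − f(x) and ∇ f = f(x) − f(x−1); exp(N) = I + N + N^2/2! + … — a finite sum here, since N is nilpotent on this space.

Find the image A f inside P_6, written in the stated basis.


order-1 term: 42x^5 - 105x^4 + 140x^3 - 96x^2 + 33x - 4
order-2 term: -315x^4 + 1260x^3 - 2205x^2 + 1863x - 624
order-3 term: 1260x^3 - 5670x^2 + 9450x - 5643
order-4 term: -2835x^2 + 11340x - 12285
order-5 term: 3402x - 8505
order-6 term: -1701
the series for exp(-(3/2)(Δ ∘ E_{-1} + ∇)) f terminates at order 6
exp(-(3/2)(Δ ∘ E_{-1} + ∇)) f = -(7/3)x^6 + 42x^5 - 420x^4 + 2659x^3 - 10806x^2 + 26088x - 28757

g(x) = -(7/3)x^6 + 42x^5 - 420x^4 + 2659x^3 - 10806x^2 + 26088x - 28757


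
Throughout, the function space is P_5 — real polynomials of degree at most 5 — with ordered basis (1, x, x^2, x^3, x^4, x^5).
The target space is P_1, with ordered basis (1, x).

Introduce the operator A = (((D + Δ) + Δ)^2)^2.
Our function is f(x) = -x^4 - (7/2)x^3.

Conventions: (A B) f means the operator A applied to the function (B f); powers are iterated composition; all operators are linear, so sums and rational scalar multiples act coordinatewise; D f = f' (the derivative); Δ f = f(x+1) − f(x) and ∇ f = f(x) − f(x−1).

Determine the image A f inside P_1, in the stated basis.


D f = -4x^3 - (21/2)x^2
Δ f = -4x^3 - (33/2)x^2 - (29/2)x - 9/2
(D + Δ) f = -8x^3 - 27x^2 - (29/2)x - 9/2
Δ f = -4x^3 - (33/2)x^2 - (29/2)x - 9/2
((D + Δ) + Δ) f = -12x^3 - (87/2)x^2 - 29x - 9
D ((D + Δ) + Δ) f = -36x^2 - 87x - 29
Δ ((D + Δ) + Δ) f = -36x^2 - 123x - 169/2
(D + Δ) ((D + Δ) + Δ) f = -72x^2 - 210x - 227/2
Δ ((D + Δ) + Δ) f = -36x^2 - 123x - 169/2
((D + Δ) + Δ) ((D + Δ) + Δ) f = -108x^2 - 333x - 198
D ((D + Δ) + Δ)^2 f = -216x - 333
Δ ((D + Δ) + Δ)^2 f = -216x - 441
(D + Δ) ((D + Δ) + Δ)^2 f = -432x - 774
Δ ((D + Δ) + Δ)^2 f = -216x - 441
((D + Δ) + Δ) ((D + Δ) + Δ)^2 f = -648x - 1215
D ((D + Δ) + Δ) ((D + Δ) + Δ)^2 f = -648
Δ ((D + Δ) + Δ) ((D + Δ) + Δ)^2 f = -648
(D + Δ) ((D + Δ) + Δ) ((D + Δ) + Δ)^2 f = -1296
Δ ((D + Δ) + Δ) ((D + Δ) + Δ)^2 f = -648
((D + Δ) + Δ) ((D + Δ) + Δ) ((D + Δ) + Δ)^2 f = -1944

g(x) = -1944


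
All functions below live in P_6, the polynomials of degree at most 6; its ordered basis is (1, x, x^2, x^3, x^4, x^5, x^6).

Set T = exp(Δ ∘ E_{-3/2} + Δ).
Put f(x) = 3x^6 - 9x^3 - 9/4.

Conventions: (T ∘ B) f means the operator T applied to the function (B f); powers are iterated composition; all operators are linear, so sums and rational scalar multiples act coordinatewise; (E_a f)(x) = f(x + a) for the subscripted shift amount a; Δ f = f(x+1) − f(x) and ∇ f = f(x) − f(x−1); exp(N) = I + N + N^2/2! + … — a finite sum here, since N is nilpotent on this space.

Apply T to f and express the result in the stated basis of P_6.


the image equals g(x) = 3x^6 + 36x^5 + 135x^4 + 366x^3 + 1071x^2 + (10593/8)x + 1395/2

order-1 term: 36x^5 - 45x^4 + 255x^3 - 234x^2 + (1449/8)x - 555/8
order-2 term: 180x^4 - 360x^3 + 1665x^2 - 1593x + 8673/8
order-3 term: 480x^3 - 1080x^2 + 3600x - 2367
order-4 term: 720x^2 - 1440x + 2580
order-5 term: 576x - 720
order-6 term: 192
the series for exp(Δ ∘ E_{-3/2} + Δ) f terminates at order 6
exp(Δ ∘ E_{-3/2} + Δ) f = 3x^6 + 36x^5 + 135x^4 + 366x^3 + 1071x^2 + (10593/8)x + 1395/2


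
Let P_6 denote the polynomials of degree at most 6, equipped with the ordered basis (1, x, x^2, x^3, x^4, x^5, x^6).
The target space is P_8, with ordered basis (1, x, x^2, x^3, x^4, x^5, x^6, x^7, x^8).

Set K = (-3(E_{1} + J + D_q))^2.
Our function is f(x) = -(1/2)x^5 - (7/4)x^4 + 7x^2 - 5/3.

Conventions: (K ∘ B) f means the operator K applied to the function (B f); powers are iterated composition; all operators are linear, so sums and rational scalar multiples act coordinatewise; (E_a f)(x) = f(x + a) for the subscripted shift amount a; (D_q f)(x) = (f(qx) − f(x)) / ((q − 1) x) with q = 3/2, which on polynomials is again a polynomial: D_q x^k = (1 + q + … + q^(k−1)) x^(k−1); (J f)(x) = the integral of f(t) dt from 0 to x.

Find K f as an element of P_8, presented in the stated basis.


E_{1} f = -(1/2)x^5 - (17/4)x^4 - 12x^3 - (17/2)x^2 + (9/2)x + 37/12
J f = -(1/12)x^6 - (7/20)x^5 + (7/3)x^3 - (5/3)x
D_q f = -(211/32)x^4 - (455/32)x^3 + (35/2)x
(E_{1} + J + D_q) f = -(1/12)x^6 - (17/20)x^5 - (347/32)x^4 - (2293/96)x^3 - (17/2)x^2 + (61/3)x + 37/12
(-3(E_{1} + J + D_q)) f = (1/4)x^6 + (51/20)x^5 + (1041/32)x^4 + (2293/32)x^3 + (51/2)x^2 - 61x - 37/4
E_{1} (-3(E_{1} + J + D_q)) f = (1/4)x^6 + (81/20)x^5 + (1569/32)x^4 + (7433/32)x^3 + (14877/32)x^2 + (11179/32)x + 4979/80
J (-3(E_{1} + J + D_q)) f = (1/28)x^7 + (17/40)x^6 + (1041/160)x^5 + (2293/128)x^4 + (17/2)x^3 - (61/2)x^2 - (37/4)x
D_q (-3(E_{1} + J + D_q)) f = (665/128)x^5 + (10761/320)x^4 + (67665/256)x^3 + (43567/128)x^2 + (255/4)x - 61
(E_{1} + J + D_q) (-3(E_{1} + J + D_q)) f = (1/28)x^7 + (27/40)x^6 + (10081/640)x^5 + (64367/640)x^4 + (129305/256)x^3 + (99171/128)x^2 + (12923/32)x + 99/80
(-3(E_{1} + J + D_q)) (-3(E_{1} + J + D_q)) f = -(3/28)x^7 - (81/40)x^6 - (30243/640)x^5 - (193101/640)x^4 - (387915/256)x^3 - (297513/128)x^2 - (38769/32)x - 297/80

the image equals g(x) = -(3/28)x^7 - (81/40)x^6 - (30243/640)x^5 - (193101/640)x^4 - (387915/256)x^3 - (297513/128)x^2 - (38769/32)x - 297/80


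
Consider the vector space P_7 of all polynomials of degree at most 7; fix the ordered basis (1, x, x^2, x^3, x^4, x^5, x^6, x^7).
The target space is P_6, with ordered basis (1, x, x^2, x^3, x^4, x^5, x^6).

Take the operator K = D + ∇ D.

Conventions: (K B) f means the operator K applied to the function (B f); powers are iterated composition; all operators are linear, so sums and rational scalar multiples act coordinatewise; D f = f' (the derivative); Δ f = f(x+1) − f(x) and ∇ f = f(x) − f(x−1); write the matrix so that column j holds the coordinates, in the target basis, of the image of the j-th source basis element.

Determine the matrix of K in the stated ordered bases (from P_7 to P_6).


image of 1: 0
image of x: 1
image of x^2: 2x + 2
image of x^3: 3x^2 + 6x - 3
image of x^4: 4x^3 + 12x^2 - 12x + 4
image of x^5: 5x^4 + 20x^3 - 30x^2 + 20x - 5
image of x^6: 6x^5 + 30x^4 - 60x^3 + 60x^2 - 30x + 6
image of x^7: 7x^6 + 42x^5 - 105x^4 + 140x^3 - 105x^2 + 42x - 7
each image's coordinates form column j of the matrix

the matrix is [[0, 1, 2, -3, 4, -5, 6, -7]; [0, 0, 2, 6, -12, 20, -30, 42]; [0, 0, 0, 3, 12, -30, 60, -105]; [0, 0, 0, 0, 4, 20, -60, 140]; [0, 0, 0, 0, 0, 5, 30, -105]; [0, 0, 0, 0, 0, 0, 6, 42]; [0, 0, 0, 0, 0, 0, 0, 7]] (rows listed top to bottom)


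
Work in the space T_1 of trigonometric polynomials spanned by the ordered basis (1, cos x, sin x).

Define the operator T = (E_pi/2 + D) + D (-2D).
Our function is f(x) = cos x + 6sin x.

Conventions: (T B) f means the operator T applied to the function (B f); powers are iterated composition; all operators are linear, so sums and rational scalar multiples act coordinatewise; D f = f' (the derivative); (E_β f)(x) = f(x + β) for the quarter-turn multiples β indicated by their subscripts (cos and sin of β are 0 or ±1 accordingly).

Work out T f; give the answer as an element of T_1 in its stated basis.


E_pi/2 f = 6cos x - sin x
D f = 6cos x - sin x
(E_pi/2 + D) f = 12cos x - 2sin x
D f = 6cos x - sin x
(-2D) f = -12cos x + 2sin x
D (-2D) f = 2cos x + 12sin x
((E_pi/2 + D) + D (-2D)) f = 14cos x + 10sin x

the result is g(x) = 14cos x + 10sin x


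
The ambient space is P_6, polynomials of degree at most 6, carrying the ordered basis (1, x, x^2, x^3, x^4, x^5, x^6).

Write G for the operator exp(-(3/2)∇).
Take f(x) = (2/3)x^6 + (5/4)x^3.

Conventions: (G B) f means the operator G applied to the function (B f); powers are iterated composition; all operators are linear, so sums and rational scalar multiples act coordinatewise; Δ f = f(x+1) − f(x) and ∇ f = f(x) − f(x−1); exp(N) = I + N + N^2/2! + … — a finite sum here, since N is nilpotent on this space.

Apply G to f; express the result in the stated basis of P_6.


the image equals g(x) = (2/3)x^6 - 6x^5 + (75/2)x^4 - (615/4)x^3 + 420x^2 - (11157/16)x + 4307/8

order-1 term: -6x^5 + 15x^4 - 20x^3 + (75/8)x^2 - (3/8)x - 7/8
order-2 term: (45/2)x^4 - 90x^3 + (315/2)x^2 - (2025/16)x + 609/16
order-3 term: -45x^3 + (405/2)x^2 - (675/2)x + 6345/32
order-4 term: (405/8)x^2 - (405/2)x + 1755/8
order-5 term: -(243/8)x + 1215/16
order-6 term: 243/32
the series for exp(-(3/2)∇) f terminates at order 6
exp(-(3/2)∇) f = (2/3)x^6 - 6x^5 + (75/2)x^4 - (615/4)x^3 + 420x^2 - (11157/16)x + 4307/8


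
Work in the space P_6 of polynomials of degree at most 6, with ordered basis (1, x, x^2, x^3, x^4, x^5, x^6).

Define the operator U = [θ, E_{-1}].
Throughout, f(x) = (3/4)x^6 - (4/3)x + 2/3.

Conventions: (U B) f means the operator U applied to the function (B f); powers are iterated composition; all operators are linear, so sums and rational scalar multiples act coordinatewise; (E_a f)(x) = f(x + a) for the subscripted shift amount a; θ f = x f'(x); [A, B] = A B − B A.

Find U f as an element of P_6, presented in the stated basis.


E_{-1} f = (3/4)x^6 - (9/2)x^5 + (45/4)x^4 - 15x^3 + (45/4)x^2 - (35/6)x + 11/4
θ E_{-1} f = (9/2)x^6 - (45/2)x^5 + 45x^4 - 45x^3 + (45/2)x^2 - (35/6)x
θ f = (9/2)x^6 - (4/3)x
E_{-1} θ f = (9/2)x^6 - 27x^5 + (135/2)x^4 - 90x^3 + (135/2)x^2 - (85/3)x + 35/6
[θ, E_{-1}] f = (9/2)x^5 - (45/2)x^4 + 45x^3 - 45x^2 + (45/2)x - 35/6

the image equals g(x) = (9/2)x^5 - (45/2)x^4 + 45x^3 - 45x^2 + (45/2)x - 35/6


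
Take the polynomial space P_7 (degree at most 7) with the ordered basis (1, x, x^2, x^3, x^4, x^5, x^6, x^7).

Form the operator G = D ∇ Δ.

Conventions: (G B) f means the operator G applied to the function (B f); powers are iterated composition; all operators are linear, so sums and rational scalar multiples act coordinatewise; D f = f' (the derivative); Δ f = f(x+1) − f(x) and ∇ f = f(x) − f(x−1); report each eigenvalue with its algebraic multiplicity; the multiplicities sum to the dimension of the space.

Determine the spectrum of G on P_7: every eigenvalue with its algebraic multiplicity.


λ = 0 (multiplicity 8)

image of 1: 0
image of x: 0
image of x^2: 0
image of x^3: 6
image of x^4: 24x
image of x^5: 60x^2 + 10
image of x^6: 120x^3 + 60x
image of x^7: 210x^4 + 210x^2 + 14
the matrix is upper triangular; its diagonal is (0, 0, 0, 0, 0, 0, 0, 0)
for a triangular matrix the eigenvalues are the diagonal entries, with algebraic multiplicity their repetition count


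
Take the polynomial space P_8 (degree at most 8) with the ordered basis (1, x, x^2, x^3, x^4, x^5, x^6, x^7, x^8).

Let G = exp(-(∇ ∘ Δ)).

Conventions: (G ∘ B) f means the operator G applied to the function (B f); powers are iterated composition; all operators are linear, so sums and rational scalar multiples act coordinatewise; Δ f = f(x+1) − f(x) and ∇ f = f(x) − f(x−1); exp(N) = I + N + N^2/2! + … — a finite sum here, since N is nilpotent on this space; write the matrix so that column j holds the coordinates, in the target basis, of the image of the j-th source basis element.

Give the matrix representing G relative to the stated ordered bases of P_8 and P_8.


the matrix is [[1, 0, -2, 0, 10, 0, -62, 0, 250]; [0, 1, 0, -6, 0, 50, 0, -434, 0]; [0, 0, 1, 0, -12, 0, 150, 0, -1736]; [0, 0, 0, 1, 0, -20, 0, 350, 0]; [0, 0, 0, 0, 1, 0, -30, 0, 700]; [0, 0, 0, 0, 0, 1, 0, -42, 0]; [0, 0, 0, 0, 0, 0, 1, 0, -56]; [0, 0, 0, 0, 0, 0, 0, 1, 0]; [0, 0, 0, 0, 0, 0, 0, 0, 1]] (rows listed top to bottom)

image of 1: 1
image of x: x
image of x^2: x^2 - 2
image of x^3: x^3 - 6x
image of x^4: x^4 - 12x^2 + 10
image of x^5: x^5 - 20x^3 + 50x
image of x^6: x^6 - 30x^4 + 150x^2 - 62
image of x^7: x^7 - 42x^5 + 350x^3 - 434x
image of x^8: x^8 - 56x^6 + 700x^4 - 1736x^2 + 250
each image's coordinates form column j of the matrix


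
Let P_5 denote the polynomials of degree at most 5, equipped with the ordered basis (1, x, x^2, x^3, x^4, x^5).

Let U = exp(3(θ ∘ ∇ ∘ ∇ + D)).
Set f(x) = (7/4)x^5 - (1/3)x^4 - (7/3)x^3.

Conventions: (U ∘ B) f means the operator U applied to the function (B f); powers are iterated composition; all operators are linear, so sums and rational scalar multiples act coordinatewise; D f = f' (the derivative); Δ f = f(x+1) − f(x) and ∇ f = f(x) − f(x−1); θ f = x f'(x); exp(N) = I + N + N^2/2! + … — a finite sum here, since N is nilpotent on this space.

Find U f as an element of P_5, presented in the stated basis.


order-1 term: (105/4)x^4 + 311x^3 - 675x^2 + (699/2)x
order-2 term: (315/2)x^3 + (4689/2)x^2 - 171x + 2097/4
order-3 term: (945/2)x^2 + 5634x - 171
order-4 term: (2835/4)x + 8451/2
order-5 term: 1701/4
the series for exp(3(θ ∘ ∇ ∘ ∇ + D)) f terminates at order 5
exp(3(θ ∘ ∇ ∘ ∇ + D)) f = (7/4)x^5 + (311/12)x^4 + (2797/6)x^3 + 2142x^2 + (26085/4)x + 5004

g(x) = (7/4)x^5 + (311/12)x^4 + (2797/6)x^3 + 2142x^2 + (26085/4)x + 5004
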